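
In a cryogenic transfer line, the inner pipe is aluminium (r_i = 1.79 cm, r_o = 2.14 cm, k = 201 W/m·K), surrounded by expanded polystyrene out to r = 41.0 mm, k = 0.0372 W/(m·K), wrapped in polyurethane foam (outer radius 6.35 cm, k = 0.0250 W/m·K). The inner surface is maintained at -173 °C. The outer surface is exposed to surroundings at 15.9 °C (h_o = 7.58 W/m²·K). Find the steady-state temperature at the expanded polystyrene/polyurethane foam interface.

T = -83.9 °C

Treat each layer as a resistance in series:
  R'_aluminium = ln(0.0214/0.0179)/(2πk) = 0.1786/(2π·201) = 1.414×10^-4 m·K/W
  R'_expanded polystyrene = ln(0.0410/0.0214)/(2πk) = 0.6502/(2π·0.0372) = 2.782 m·K/W
  R'_polyurethane foam = ln(0.0635/0.0410)/(2πk) = 0.4375/(2π·0.0250) = 2.785 m·K/W
  R'_conv,out = 1/(2πr h) = 1/(2π·0.0635·7.58) = 0.3307 m·K/W
ΣR = 1.414×10^-4 + 2.782 + 2.785 + 0.3307 = 5.898 m·K/W
Q' = ΔT/ΣR = (-173 °C − 15.9 °C)/5.898 = -32.03 W/m
From the inner boundary to the expanded polystyrene/polyurethane foam interface, ΣR_partial = 2.782 m·K/W.
T_interface = T_in − Q'·ΣR_partial = -173 °C − (-32.03)(2.782) = -83.9 °C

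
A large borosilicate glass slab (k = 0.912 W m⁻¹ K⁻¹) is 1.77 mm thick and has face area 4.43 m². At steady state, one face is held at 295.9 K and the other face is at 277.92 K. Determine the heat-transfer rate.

Q = 41.0 kW

Q = kA·ΔT/L = 0.912 × 4.43 × |295.9 K − 277.92 K| / 0.00177 = 41000 W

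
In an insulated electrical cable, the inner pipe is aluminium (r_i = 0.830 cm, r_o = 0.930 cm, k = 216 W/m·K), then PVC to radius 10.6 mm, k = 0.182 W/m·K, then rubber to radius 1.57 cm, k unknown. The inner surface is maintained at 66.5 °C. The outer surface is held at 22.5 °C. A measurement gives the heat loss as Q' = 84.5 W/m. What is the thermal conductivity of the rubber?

k = 0.154 W/m·K

ΣR = ΔT/Q' = |66.5 − 22.5|/84.5 = 0.5207 m·K/W
Known resistances:
  R'_aluminium = ln(0.00930/0.00830)/(2πk) = 0.1138/(2π·216) = 8.382×10^-5 m·K/W
  R'_PVC = ln(0.0106/0.00930)/(2πk) = 0.1308/(2π·0.182) = 0.1144 m·K/W
R_rubber = ΣR − ΣR_known = 0.5207 − 0.1145 = 0.4062 m·K/W
ln(r₂/r₁)/(2πk) = 0.4062 ⇒ k = 0.3928/(2π·0.4062) = 0.154 W/m·K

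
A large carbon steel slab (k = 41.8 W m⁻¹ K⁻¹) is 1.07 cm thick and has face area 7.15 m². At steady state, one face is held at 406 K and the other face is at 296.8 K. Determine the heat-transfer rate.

Q = kA·ΔT/L = 41.8 × 7.15 × |406 K − 296.8 K| / 0.0107 = 3.05×10^6 W

Q = 3050 kW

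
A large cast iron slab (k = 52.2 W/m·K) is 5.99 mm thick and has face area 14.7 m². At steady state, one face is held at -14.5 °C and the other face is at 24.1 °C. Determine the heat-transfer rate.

Q = kA·ΔT/L = 52.2 × 14.7 × |-14.5 °C − 24.1 °C| / 0.00599 = 4.94×10^6 W

Q = 4.94×10^6 W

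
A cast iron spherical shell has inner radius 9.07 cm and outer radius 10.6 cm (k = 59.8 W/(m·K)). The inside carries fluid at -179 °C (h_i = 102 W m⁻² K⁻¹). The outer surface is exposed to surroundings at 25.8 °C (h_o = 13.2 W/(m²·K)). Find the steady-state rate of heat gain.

Series thermal resistances, inner to outer:
  R_conv,in = 1/(4πr²h) = 1/(4π·0.0907²·102) = 0.09484 K/W
  R_cast iron = (1/0.0907 − 1/0.106)/(4πk) = 1.591/(4π·59.8) = 0.002118 K/W
  R_conv,out = 1/(4πr²h) = 1/(4π·0.106²·13.2) = 0.5365 K/W
ΣR = 0.09484 + 0.002118 + 0.5365 = 0.6335 K/W
Q = ΔT/ΣR = (-179 °C − 25.8 °C)/0.6335 = -323 W
(Negative Q ⇒ heat flows inward; heat gain = 323 W.)

Q = 323 W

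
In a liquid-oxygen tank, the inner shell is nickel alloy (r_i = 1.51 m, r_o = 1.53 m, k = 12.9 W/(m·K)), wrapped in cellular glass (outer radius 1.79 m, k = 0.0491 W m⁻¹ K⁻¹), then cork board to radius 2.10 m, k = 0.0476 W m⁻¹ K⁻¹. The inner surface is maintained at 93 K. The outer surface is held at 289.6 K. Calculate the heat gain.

Q = 674 W

Resistance network (inner→outer):
  R_nickel alloy = (1/1.51 − 1/1.53)/(4πk) = 0.008657/(4π·12.9) = 5.340×10^-5 K/W
  R_cellular glass = (1/1.53 − 1/1.79)/(4πk) = 0.09494/(4π·0.0491) = 0.1539 K/W
  R_cork board = (1/1.79 − 1/2.10)/(4πk) = 0.08247/(4π·0.0476) = 0.1379 K/W
ΣR = 5.340×10^-5 + 0.1539 + 0.1379 = 0.2919 K/W
Q = ΔT/ΣR = (93 K − 289.6 K)/0.2919 = -674 W
(Negative Q ⇒ heat flows inward; heat gain = 674 W.)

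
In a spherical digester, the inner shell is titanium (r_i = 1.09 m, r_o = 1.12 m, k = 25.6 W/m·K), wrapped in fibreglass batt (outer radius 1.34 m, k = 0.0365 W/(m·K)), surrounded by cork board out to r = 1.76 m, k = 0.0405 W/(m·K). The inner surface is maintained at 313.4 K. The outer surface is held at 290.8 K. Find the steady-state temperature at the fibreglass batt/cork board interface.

T = 302.6 K

Resistance network (inner→outer):
  R_titanium = (1/1.09 − 1/1.12)/(4πk) = 0.02457/(4π·25.6) = 7.639×10^-5 K/W
  R_fibreglass batt = (1/1.12 − 1/1.34)/(4πk) = 0.1466/(4π·0.0365) = 0.3196 K/W
  R_cork board = (1/1.34 − 1/1.76)/(4πk) = 0.1781/(4π·0.0405) = 0.3499 K/W
ΣR = 7.639×10^-5 + 0.3196 + 0.3499 = 0.6696 K/W
Q = ΔT/ΣR = (313.4 K − 290.8 K)/0.6696 = 33.75 W
From the inner boundary to the fibreglass batt/cork board interface, ΣR_partial = 0.3197 K/W.
T_interface = T_in − Q·ΣR_partial = 313.4 K − (33.75)(0.3197) = 302.6 K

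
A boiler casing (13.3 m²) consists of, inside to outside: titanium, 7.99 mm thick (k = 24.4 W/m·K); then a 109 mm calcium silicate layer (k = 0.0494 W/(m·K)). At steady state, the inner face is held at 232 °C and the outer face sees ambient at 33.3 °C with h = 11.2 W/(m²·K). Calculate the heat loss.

Q = 1150 W

Resistance network (inner→outer):
  R_titanium = L/(kA) = 0.00799/(24.4·13.3) = 2.462×10^-5 K/W
  R_calcium silicate = L/(kA) = 0.109/(0.0494·13.3) = 0.1659 K/W
  R_conv,out = 1/(hA) = 1/(11.2·13.3) = 0.006713 K/W
ΣR = 2.462×10^-5 + 0.1659 + 0.006713 = 0.1726 K/W
Q = ΔT/ΣR = (232 °C − 33.3 °C)/0.1726 = 1150 W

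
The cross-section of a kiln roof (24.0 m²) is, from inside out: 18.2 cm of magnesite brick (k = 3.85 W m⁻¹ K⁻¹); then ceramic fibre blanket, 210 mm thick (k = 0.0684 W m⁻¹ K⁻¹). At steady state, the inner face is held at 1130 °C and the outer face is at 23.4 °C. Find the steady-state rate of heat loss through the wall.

Q = 8.52 kW

Resistance network (inner→outer):
  R_magnesite brick = L/(kA) = 0.182/(3.85·24.0) = 0.001970 K/W
  R_ceramic fibre blanket = L/(kA) = 0.210/(0.0684·24.0) = 0.1279 K/W
ΣR = 0.001970 + 0.1279 = 0.1299 K/W
Q = ΔT/ΣR = (1130 °C − 23.4 °C)/0.1299 = 8520 W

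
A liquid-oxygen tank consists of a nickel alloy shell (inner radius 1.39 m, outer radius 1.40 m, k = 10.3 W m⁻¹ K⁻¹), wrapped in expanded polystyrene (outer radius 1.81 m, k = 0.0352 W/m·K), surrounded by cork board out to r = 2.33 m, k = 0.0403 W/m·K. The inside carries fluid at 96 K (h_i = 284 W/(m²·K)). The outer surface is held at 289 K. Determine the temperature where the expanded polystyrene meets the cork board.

T = 211.9 K

Treat each layer as a resistance in series:
  R_conv,in = 1/(4πr²h) = 1/(4π·1.39²·284) = 1.450×10^-4 K/W
  R_nickel alloy = (1/1.39 − 1/1.40)/(4πk) = 0.005139/(4π·10.3) = 3.970×10^-5 K/W
  R_expanded polystyrene = (1/1.40 − 1/1.81)/(4πk) = 0.1618/(4π·0.0352) = 0.3658 K/W
  R_cork board = (1/1.81 − 1/2.33)/(4πk) = 0.1233/(4π·0.0403) = 0.2435 K/W
ΣR = 1.450×10^-4 + 3.970×10^-5 + 0.3658 + 0.2435 = 0.6095 K/W
Q = ΔT/ΣR = (96 K − 289 K)/0.6095 = -316.7 W
From the inner boundary to the expanded polystyrene/cork board interface, ΣR_partial = 0.3660 K/W.
T_interface = T_in − Q·ΣR_partial = 96 K − (-316.7)(0.3660) = 211.9 K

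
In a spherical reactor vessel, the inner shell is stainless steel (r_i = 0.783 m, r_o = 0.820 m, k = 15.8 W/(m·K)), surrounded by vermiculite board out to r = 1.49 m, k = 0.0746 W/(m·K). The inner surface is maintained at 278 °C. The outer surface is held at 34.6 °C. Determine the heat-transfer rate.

Resistance network (inner→outer):
  R_stainless steel = (1/0.783 − 1/0.820)/(4πk) = 0.05763/(4π·15.8) = 2.902×10^-4 K/W
  R_vermiculite board = (1/0.820 − 1/1.49)/(4πk) = 0.5484/(4π·0.0746) = 0.5850 K/W
ΣR = 2.902×10^-4 + 0.5850 = 0.5853 K/W
Q = ΔT/ΣR = (278 °C − 34.6 °C)/0.5853 = 416 W

Q = 416 W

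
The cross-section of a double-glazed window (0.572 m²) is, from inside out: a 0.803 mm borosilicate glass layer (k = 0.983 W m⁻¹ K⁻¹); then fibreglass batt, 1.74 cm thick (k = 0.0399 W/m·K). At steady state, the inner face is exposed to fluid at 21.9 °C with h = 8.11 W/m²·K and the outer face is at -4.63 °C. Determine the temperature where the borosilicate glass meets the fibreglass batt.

Resistance network (inner→outer):
  R_conv,in = 1/(hA) = 1/(8.11·0.572) = 0.2156 K/W
  R_borosilicate glass = L/(kA) = 8.03×10^-4/(0.983·0.572) = 0.001428 K/W
  R_fibreglass batt = L/(kA) = 0.0174/(0.0399·0.572) = 0.7624 K/W
ΣR = 0.2156 + 0.001428 + 0.7624 = 0.9794 K/W
Q = ΔT/ΣR = (21.9 °C − -4.63 °C)/0.9794 = 27.09 W
From the inner boundary to the borosilicate glass/fibreglass batt interface, ΣR_partial = 0.2170 K/W.
T_interface = T_in − Q·ΣR_partial = 21.9 °C − (27.09)(0.2170) = 16.0 °C

T = 16.0 °C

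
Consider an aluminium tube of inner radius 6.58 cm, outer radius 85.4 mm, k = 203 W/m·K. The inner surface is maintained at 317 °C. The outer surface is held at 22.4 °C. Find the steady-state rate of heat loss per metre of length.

Q' = 2πk·ΔT/ln(r₂/r₁) = 2π × 203 × 294.6 / ln(0.0854/0.0658) = 1.44×10^6 W/m

Q' = 1440 kW/m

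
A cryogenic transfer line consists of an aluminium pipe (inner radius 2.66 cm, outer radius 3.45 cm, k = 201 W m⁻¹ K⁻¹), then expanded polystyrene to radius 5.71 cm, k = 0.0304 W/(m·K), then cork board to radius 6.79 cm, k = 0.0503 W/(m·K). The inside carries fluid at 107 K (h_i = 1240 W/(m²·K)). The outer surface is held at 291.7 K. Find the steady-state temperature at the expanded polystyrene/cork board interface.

Resistance network (inner→outer):
  R'_conv,in = 1/(2πr h) = 1/(2π·0.0266·1240) = 0.004825 m·K/W
  R'_aluminium = ln(0.0345/0.0266)/(2πk) = 0.2600/(2π·201) = 2.059×10^-4 m·K/W
  R'_expanded polystyrene = ln(0.0571/0.0345)/(2πk) = 0.5038/(2π·0.0304) = 2.638 m·K/W
  R'_cork board = ln(0.0679/0.0571)/(2πk) = 0.1732/(2π·0.0503) = 0.5481 m·K/W
ΣR = 0.004825 + 2.059×10^-4 + 2.638 + 0.5481 = 3.191 m·K/W
Q' = ΔT/ΣR = (107 K − 291.7 K)/3.191 = -57.88 W/m
From the inner boundary to the expanded polystyrene/cork board interface, ΣR_partial = 2.643 m·K/W.
T_interface = T_in − Q'·ΣR_partial = 107 K − (-57.88)(2.643) = 260.0 K

T = 260.0 K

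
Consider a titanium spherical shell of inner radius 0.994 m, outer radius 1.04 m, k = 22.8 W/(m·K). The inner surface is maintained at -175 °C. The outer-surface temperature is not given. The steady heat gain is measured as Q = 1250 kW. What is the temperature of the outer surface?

Series resistances:
  R_titanium = (1/0.994 − 1/1.04)/(4πk) = 0.04450/(4π·22.8) = 1.553×10^-4 K/W
ΣR = 1.553×10^-4 K/W
ΔT = Q·ΣR = 1.25×10^6 × 1.553×10^-4 = 194.1 K
Heat flows inward, so T_out = T_in + ΔT = -175 + 194.1 = 19.1 °C

T_out = 19.1 °C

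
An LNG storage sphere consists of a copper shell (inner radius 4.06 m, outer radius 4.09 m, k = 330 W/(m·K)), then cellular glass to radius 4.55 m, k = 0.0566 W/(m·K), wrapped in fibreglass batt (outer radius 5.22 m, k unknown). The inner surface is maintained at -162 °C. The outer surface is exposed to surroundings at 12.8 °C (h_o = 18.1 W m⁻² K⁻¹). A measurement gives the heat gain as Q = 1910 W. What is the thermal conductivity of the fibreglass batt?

k = 0.0397 W/m·K

ΣR = ΔT/Q = |-162 − 12.8|/1910 = 0.09152 K/W
Known resistances:
  R_copper = (1/4.06 − 1/4.09)/(4πk) = 0.001807/(4π·330) = 4.357×10^-7 K/W
  R_cellular glass = (1/4.09 − 1/4.55)/(4πk) = 0.02472/(4π·0.0566) = 0.03475 K/W
  R_conv,out = 1/(4πr²h) = 1/(4π·5.22²·18.1) = 1.614×10^-4 K/W
R_fibreglass batt = ΣR − ΣR_known = 0.09152 − 0.03491 = 0.05661 K/W
(1/r₁−1/r₂)/(4πk) = 0.05661 ⇒ k = 0.02821/(4π·0.05661) = 0.0397 W/m·K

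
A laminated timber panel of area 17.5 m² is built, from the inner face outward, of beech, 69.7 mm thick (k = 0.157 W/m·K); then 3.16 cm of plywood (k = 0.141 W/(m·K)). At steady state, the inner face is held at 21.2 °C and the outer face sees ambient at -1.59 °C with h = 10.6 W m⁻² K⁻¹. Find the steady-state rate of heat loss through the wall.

Q = 523 W

Treat each layer as a resistance in series:
  R_beech = L/(kA) = 0.0697/(0.157·17.5) = 0.02537 K/W
  R_plywood = L/(kA) = 0.0316/(0.141·17.5) = 0.01281 K/W
  R_conv,out = 1/(hA) = 1/(10.6·17.5) = 0.005391 K/W
ΣR = 0.02537 + 0.01281 + 0.005391 = 0.04357 K/W
Q = ΔT/ΣR = (21.2 °C − -1.59 °C)/0.04357 = 523 W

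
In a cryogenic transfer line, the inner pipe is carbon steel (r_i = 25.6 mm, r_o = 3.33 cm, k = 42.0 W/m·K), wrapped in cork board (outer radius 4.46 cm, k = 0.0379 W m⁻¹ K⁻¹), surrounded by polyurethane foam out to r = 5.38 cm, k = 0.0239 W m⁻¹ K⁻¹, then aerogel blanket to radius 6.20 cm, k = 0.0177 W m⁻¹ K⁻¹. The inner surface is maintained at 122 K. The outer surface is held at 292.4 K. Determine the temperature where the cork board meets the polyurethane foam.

T = 177.8 K

Resistance network (inner→outer):
  R'_carbon steel = ln(0.0333/0.0256)/(2πk) = 0.2630/(2π·42.0) = 9.965×10^-4 m·K/W
  R'_cork board = ln(0.0446/0.0333)/(2πk) = 0.2922/(2π·0.0379) = 1.227 m·K/W
  R'_polyurethane foam = ln(0.0538/0.0446)/(2πk) = 0.1875/(2π·0.0239) = 1.249 m·K/W
  R'_aerogel blanket = ln(0.0620/0.0538)/(2πk) = 0.1419/(2π·0.0177) = 1.276 m·K/W
ΣR = 9.965×10^-4 + 1.227 + 1.249 + 1.276 = 3.753 m·K/W
Q' = ΔT/ΣR = (122 K − 292.4 K)/3.753 = -45.40 W/m
From the inner boundary to the cork board/polyurethane foam interface, ΣR_partial = 1.228 m·K/W.
T_interface = T_in − Q'·ΣR_partial = 122 K − (-45.40)(1.228) = 177.8 K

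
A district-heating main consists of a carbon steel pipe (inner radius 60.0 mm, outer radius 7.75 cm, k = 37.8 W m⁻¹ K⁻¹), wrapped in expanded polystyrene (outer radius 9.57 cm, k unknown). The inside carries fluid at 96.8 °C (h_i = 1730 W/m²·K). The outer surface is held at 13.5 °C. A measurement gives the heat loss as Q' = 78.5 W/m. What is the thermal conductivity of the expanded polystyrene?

k = 0.0317 W/m·K

ΣR = ΔT/Q' = |96.8 − 13.5|/78.5 = 1.061 m·K/W
Known resistances:
  R'_conv,in = 1/(2πr h) = 1/(2π·0.0600·1730) = 0.001533 m·K/W
  R'_carbon steel = ln(0.0775/0.0600)/(2πk) = 0.2559/(2π·37.8) = 0.001078 m·K/W
R_expanded polystyrene = ΣR − ΣR_known = 1.061 − 0.002611 = 1.058 m·K/W
ln(r₂/r₁)/(2πk) = 1.058 ⇒ k = 0.2109/(2π·1.058) = 0.0317 W/m·K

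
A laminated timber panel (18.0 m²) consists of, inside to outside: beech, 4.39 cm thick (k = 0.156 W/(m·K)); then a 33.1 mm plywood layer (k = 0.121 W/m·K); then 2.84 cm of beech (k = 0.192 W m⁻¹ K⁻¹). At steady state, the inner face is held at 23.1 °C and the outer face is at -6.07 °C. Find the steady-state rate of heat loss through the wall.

Q = 747 W

Resistance network (inner→outer):
  R_beech = L/(kA) = 0.0439/(0.156·18.0) = 0.01563 K/W
  R_plywood = L/(kA) = 0.0331/(0.121·18.0) = 0.01520 K/W
  R_beech = L/(kA) = 0.0284/(0.192·18.0) = 0.008218 K/W
ΣR = 0.01563 + 0.01520 + 0.008218 = 0.03905 K/W
Q = ΔT/ΣR = (23.1 °C − -6.07 °C)/0.03905 = 747 W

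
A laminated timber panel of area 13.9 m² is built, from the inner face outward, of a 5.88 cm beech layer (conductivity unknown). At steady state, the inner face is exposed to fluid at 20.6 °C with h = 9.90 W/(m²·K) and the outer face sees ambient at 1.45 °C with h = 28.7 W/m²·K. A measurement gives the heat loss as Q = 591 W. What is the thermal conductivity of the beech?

k = 0.187 W/m·K

ΣR = ΔT/Q = |20.6 − 1.45|/591 = 0.03240 K/W
Known resistances:
  R_conv,in = 1/(hA) = 1/(9.90·13.9) = 0.007267 K/W
  R_conv,out = 1/(hA) = 1/(28.7·13.9) = 0.002507 K/W
R_beech = ΣR − ΣR_known = 0.03240 − 0.009774 = 0.02263 K/W
L/(kA) = 0.02263 ⇒ k = 0.0588/(0.02263·13.9) = 0.187 W/m·K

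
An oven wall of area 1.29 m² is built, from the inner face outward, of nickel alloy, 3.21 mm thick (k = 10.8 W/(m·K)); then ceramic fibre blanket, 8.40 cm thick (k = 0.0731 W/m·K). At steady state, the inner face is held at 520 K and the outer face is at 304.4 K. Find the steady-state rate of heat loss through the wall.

Q = 242 W

Treat each layer as a resistance in series:
  R_nickel alloy = L/(kA) = 0.00321/(10.8·1.29) = 2.304×10^-4 K/W
  R_ceramic fibre blanket = L/(kA) = 0.0840/(0.0731·1.29) = 0.8908 K/W
ΣR = 2.304×10^-4 + 0.8908 = 0.8910 K/W
Q = ΔT/ΣR = (520 K − 304.4 K)/0.8910 = 242 W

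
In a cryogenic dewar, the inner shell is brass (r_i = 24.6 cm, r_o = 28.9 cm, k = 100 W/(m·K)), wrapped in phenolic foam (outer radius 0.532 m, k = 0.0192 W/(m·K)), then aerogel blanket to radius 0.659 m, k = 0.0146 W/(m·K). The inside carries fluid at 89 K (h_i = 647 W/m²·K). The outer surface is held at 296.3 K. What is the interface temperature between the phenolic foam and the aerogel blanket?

T = 248.3 K

Series thermal resistances, inner to outer:
  R_conv,in = 1/(4πr²h) = 1/(4π·0.246²·647) = 0.002032 K/W
  R_brass = (1/0.246 − 1/0.289)/(4πk) = 0.6048/(4π·100) = 4.813×10^-4 K/W
  R_phenolic foam = (1/0.289 − 1/0.532)/(4πk) = 1.581/(4π·0.0192) = 6.551 K/W
  R_aerogel blanket = (1/0.532 − 1/0.659)/(4πk) = 0.3622/(4π·0.0146) = 1.974 K/W
ΣR = 0.002032 + 4.813×10^-4 + 6.551 + 1.974 = 8.528 K/W
Q = ΔT/ΣR = (89 K − 296.3 K)/8.528 = -24.31 W
From the inner boundary to the phenolic foam/aerogel blanket interface, ΣR_partial = 6.554 K/W.
T_interface = T_in − Q·ΣR_partial = 89 K − (-24.31)(6.554) = 248.3 K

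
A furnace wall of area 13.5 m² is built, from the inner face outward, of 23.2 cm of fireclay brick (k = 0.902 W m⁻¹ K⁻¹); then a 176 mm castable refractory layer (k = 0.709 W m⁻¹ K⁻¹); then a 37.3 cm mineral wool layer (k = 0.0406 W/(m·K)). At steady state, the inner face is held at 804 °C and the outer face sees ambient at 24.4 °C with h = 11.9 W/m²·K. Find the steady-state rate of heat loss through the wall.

Q = 1080 W

Treat each layer as a resistance in series:
  R_fireclay brick = L/(kA) = 0.232/(0.902·13.5) = 0.01905 K/W
  R_castable refractory = L/(kA) = 0.176/(0.709·13.5) = 0.01839 K/W
  R_mineral wool = L/(kA) = 0.373/(0.0406·13.5) = 0.6805 K/W
  R_conv,out = 1/(hA) = 1/(11.9·13.5) = 0.006225 K/W
ΣR = 0.01905 + 0.01839 + 0.6805 + 0.006225 = 0.7242 K/W
Q = ΔT/ΣR = (804 °C − 24.4 °C)/0.7242 = 1080 W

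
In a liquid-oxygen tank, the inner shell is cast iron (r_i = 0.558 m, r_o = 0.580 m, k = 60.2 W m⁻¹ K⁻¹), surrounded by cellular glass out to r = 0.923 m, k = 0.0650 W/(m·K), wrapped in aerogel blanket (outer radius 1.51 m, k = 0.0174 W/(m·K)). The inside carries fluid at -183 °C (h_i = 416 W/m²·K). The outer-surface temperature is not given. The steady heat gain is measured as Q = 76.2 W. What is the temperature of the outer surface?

T_out = 23.6 °C

Series resistances:
  R_conv,in = 1/(4πr²h) = 1/(4π·0.558²·416) = 6.144×10^-4 K/W
  R_cast iron = (1/0.558 − 1/0.580)/(4πk) = 0.06798/(4π·60.2) = 8.986×10^-5 K/W
  R_cellular glass = (1/0.580 − 1/0.923)/(4πk) = 0.6407/(4π·0.0650) = 0.7844 K/W
  R_aerogel blanket = (1/0.923 − 1/1.51)/(4πk) = 0.4212/(4π·0.0174) = 1.926 K/W
ΣR = 2.711 K/W
ΔT = Q·ΣR = 76.2 × 2.711 = 206.6 K
Heat flows inward, so T_out = T_in + ΔT = -183 + 206.6 = 23.6 °C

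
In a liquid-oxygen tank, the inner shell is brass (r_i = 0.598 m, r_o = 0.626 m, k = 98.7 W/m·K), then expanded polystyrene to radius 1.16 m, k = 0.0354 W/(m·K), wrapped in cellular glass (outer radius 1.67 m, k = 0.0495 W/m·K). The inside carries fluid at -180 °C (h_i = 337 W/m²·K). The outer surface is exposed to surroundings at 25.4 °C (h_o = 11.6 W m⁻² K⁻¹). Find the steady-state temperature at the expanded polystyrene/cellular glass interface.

Treat each layer as a resistance in series:
  R_conv,in = 1/(4πr²h) = 1/(4π·0.598²·337) = 6.603×10^-4 K/W
  R_brass = (1/0.598 − 1/0.626)/(4πk) = 0.07480/(4π·98.7) = 6.031×10^-5 K/W
  R_expanded polystyrene = (1/0.626 − 1/1.16)/(4πk) = 0.7354/(4π·0.0354) = 1.653 K/W
  R_cellular glass = (1/1.16 − 1/1.67)/(4πk) = 0.2633/(4π·0.0495) = 0.4232 K/W
  R_conv,out = 1/(4πr²h) = 1/(4π·1.67²·11.6) = 0.002460 K/W
ΣR = 6.603×10^-4 + 6.031×10^-5 + 1.653 + 0.4232 + 0.002460 = 2.079 K/W
Q = ΔT/ΣR = (-180 °C − 25.4 °C)/2.079 = -98.80 W
From the inner boundary to the expanded polystyrene/cellular glass interface, ΣR_partial = 1.654 K/W.
T_interface = T_in − Q·ΣR_partial = -180 °C − (-98.80)(1.654) = -16.6 °C

T = -16.6 °C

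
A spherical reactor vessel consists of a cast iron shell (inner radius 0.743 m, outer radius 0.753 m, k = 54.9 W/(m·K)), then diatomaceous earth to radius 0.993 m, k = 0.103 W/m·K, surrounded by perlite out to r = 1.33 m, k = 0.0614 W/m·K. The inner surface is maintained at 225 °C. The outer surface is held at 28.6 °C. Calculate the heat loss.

Treat each layer as a resistance in series:
  R_cast iron = (1/0.743 − 1/0.753)/(4πk) = 0.01787/(4π·54.9) = 2.591×10^-5 K/W
  R_diatomaceous earth = (1/0.753 − 1/0.993)/(4πk) = 0.3210/(4π·0.103) = 0.2480 K/W
  R_perlite = (1/0.993 − 1/1.33)/(4πk) = 0.2552/(4π·0.0614) = 0.3307 K/W
ΣR = 2.591×10^-5 + 0.2480 + 0.3307 = 0.5787 K/W
Q = ΔT/ΣR = (225 °C − 28.6 °C)/0.5787 = 339 W

Q = 339 W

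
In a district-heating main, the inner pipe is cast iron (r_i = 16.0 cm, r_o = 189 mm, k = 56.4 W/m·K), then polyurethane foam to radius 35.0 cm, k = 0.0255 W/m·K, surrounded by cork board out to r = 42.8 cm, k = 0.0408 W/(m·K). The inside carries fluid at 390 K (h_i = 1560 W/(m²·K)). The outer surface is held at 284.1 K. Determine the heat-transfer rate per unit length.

Resistance network (inner→outer):
  R'_conv,in = 1/(2πr h) = 1/(2π·0.160·1560) = 6.376×10^-4 m·K/W
  R'_cast iron = ln(0.189/0.160)/(2πk) = 0.1666/(2π·56.4) = 4.701×10^-4 m·K/W
  R'_polyurethane foam = ln(0.350/0.189)/(2πk) = 0.6162/(2π·0.0255) = 3.846 m·K/W
  R'_cork board = ln(0.428/0.350)/(2πk) = 0.2012/(2π·0.0408) = 0.7848 m·K/W
ΣR = 6.376×10^-4 + 4.701×10^-4 + 3.846 + 0.7848 = 4.632 m·K/W
Q' = ΔT/ΣR = (390 K − 284.1 K)/4.632 = 22.9 W/m

Q' = 22.9 W/m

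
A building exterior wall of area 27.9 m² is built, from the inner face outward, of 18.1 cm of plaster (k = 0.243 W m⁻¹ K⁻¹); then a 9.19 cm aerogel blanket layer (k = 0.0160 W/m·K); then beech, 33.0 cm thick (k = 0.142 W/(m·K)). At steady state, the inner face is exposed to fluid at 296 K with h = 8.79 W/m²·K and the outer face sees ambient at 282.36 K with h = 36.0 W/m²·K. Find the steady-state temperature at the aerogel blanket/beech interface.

Series thermal resistances, inner to outer:
  R_conv,in = 1/(hA) = 1/(8.79·27.9) = 0.004078 K/W
  R_plaster = L/(kA) = 0.181/(0.243·27.9) = 0.02670 K/W
  R_aerogel blanket = L/(kA) = 0.0919/(0.0160·27.9) = 0.2059 K/W
  R_beech = L/(kA) = 0.330/(0.142·27.9) = 0.08330 K/W
  R_conv,out = 1/(hA) = 1/(36.0·27.9) = 9.956×10^-4 K/W
ΣR = 0.004078 + 0.02670 + 0.2059 + 0.08330 + 9.956×10^-4 = 0.3210 K/W
Q = ΔT/ΣR = (296 K − 282.36 K)/0.3210 = 42.49 W
From the inner boundary to the aerogel blanket/beech interface, ΣR_partial = 0.2367 K/W.
T_interface = T_in − Q·ΣR_partial = 296 K − (42.49)(0.2367) = 285.9 K

T = 285.9 K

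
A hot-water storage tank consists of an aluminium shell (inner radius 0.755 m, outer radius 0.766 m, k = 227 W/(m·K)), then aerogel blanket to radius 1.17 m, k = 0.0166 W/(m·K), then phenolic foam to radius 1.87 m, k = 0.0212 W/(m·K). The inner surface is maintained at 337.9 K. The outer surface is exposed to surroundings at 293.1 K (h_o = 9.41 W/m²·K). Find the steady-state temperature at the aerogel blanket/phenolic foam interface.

Series thermal resistances, inner to outer:
  R_aluminium = (1/0.755 − 1/0.766)/(4πk) = 0.01902/(4π·227) = 6.668×10^-6 K/W
  R_aerogel blanket = (1/0.766 − 1/1.17)/(4πk) = 0.4508/(4π·0.0166) = 2.161 K/W
  R_phenolic foam = (1/1.17 − 1/1.87)/(4πk) = 0.3199/(4π·0.0212) = 1.201 K/W
  R_conv,out = 1/(4πr²h) = 1/(4π·1.87²·9.41) = 0.002418 K/W
ΣR = 6.668×10^-6 + 2.161 + 1.201 + 0.002418 = 3.364 K/W
Q = ΔT/ΣR = (337.9 K − 293.1 K)/3.364 = 13.32 W
From the inner boundary to the aerogel blanket/phenolic foam interface, ΣR_partial = 2.161 K/W.
T_interface = T_in − Q·ΣR_partial = 337.9 K − (13.32)(2.161) = 309.1 K

T = 309.1 K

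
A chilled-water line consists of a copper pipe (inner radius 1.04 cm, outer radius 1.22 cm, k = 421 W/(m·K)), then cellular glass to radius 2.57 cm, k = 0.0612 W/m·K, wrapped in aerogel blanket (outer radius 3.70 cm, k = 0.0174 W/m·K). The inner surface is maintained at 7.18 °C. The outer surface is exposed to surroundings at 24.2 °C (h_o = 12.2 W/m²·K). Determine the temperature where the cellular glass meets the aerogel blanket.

T = 13.0 °C

Resistance network (inner→outer):
  R'_copper = ln(0.0122/0.0104)/(2πk) = 0.1596/(2π·421) = 6.035×10^-5 m·K/W
  R'_cellular glass = ln(0.0257/0.0122)/(2πk) = 0.7451/(2π·0.0612) = 1.938 m·K/W
  R'_aerogel blanket = ln(0.0370/0.0257)/(2πk) = 0.3644/(2π·0.0174) = 3.333 m·K/W
  R'_conv,out = 1/(2πr h) = 1/(2π·0.0370·12.2) = 0.3526 m·K/W
ΣR = 6.035×10^-5 + 1.938 + 3.333 + 0.3526 = 5.624 m·K/W
Q' = ΔT/ΣR = (7.18 °C − 24.2 °C)/5.624 = -3.026 W/m
From the inner boundary to the cellular glass/aerogel blanket interface, ΣR_partial = 1.938 m·K/W.
T_interface = T_in − Q'·ΣR_partial = 7.18 °C − (-3.026)(1.938) = 13.0 °C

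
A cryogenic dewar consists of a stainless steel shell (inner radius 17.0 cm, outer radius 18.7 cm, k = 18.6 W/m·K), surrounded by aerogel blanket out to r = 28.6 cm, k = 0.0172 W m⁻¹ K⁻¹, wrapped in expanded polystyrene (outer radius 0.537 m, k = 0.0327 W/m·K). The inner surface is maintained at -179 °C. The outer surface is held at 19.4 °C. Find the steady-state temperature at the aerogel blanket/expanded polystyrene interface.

T = -43.5 °C

Series thermal resistances, inner to outer:
  R_stainless steel = (1/0.170 − 1/0.187)/(4πk) = 0.5348/(4π·18.6) = 0.002288 K/W
  R_aerogel blanket = (1/0.187 − 1/0.286)/(4πk) = 1.851/(4π·0.0172) = 8.564 K/W
  R_expanded polystyrene = (1/0.286 − 1/0.537)/(4πk) = 1.634/(4π·0.0327) = 3.977 K/W
ΣR = 0.002288 + 8.564 + 3.977 = 12.54 K/W
Q = ΔT/ΣR = (-179 °C − 19.4 °C)/12.54 = -15.82 W
From the inner boundary to the aerogel blanket/expanded polystyrene interface, ΣR_partial = 8.566 K/W.
T_interface = T_in − Q·ΣR_partial = -179 °C − (-15.82)(8.566) = -43.5 °C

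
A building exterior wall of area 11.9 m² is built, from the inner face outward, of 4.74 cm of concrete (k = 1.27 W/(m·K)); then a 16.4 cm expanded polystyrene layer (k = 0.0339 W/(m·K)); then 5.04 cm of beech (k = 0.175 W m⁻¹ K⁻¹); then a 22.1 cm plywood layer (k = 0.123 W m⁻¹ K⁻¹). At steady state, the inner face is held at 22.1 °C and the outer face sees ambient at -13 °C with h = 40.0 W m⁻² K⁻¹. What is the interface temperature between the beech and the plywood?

Series thermal resistances, inner to outer:
  R_concrete = L/(kA) = 0.0474/(1.27·11.9) = 0.003136 K/W
  R_expanded polystyrene = L/(kA) = 0.164/(0.0339·11.9) = 0.4065 K/W
  R_beech = L/(kA) = 0.0504/(0.175·11.9) = 0.02420 K/W
  R_plywood = L/(kA) = 0.221/(0.123·11.9) = 0.1510 K/W
  R_conv,out = 1/(hA) = 1/(40.0·11.9) = 0.002101 K/W
ΣR = 0.003136 + 0.4065 + 0.02420 + 0.1510 + 0.002101 = 0.5869 K/W
Q = ΔT/ΣR = (22.1 °C − -13 °C)/0.5869 = 59.81 W
From the inner boundary to the beech/plywood interface, ΣR_partial = 0.4338 K/W.
T_interface = T_in − Q·ΣR_partial = 22.1 °C − (59.81)(0.4338) = -3.85 °C

T = -3.85 °C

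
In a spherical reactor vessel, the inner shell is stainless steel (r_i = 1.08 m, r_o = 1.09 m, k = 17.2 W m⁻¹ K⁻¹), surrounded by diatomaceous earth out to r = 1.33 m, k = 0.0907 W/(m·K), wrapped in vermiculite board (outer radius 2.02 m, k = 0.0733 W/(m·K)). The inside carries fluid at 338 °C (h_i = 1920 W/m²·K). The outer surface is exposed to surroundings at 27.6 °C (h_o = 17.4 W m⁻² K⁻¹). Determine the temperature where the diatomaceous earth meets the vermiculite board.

T = 232 °C

Series thermal resistances, inner to outer:
  R_conv,in = 1/(4πr²h) = 1/(4π·1.08²·1920) = 3.553×10^-5 K/W
  R_stainless steel = (1/1.08 − 1/1.09)/(4πk) = 0.008495/(4π·17.2) = 3.930×10^-5 K/W
  R_diatomaceous earth = (1/1.09 − 1/1.33)/(4πk) = 0.1656/(4π·0.0907) = 0.1452 K/W
  R_vermiculite board = (1/1.33 − 1/2.02)/(4πk) = 0.2568/(4π·0.0733) = 0.2788 K/W
  R_conv,out = 1/(4πr²h) = 1/(4π·2.02²·17.4) = 0.001121 K/W
ΣR = 3.553×10^-5 + 3.930×10^-5 + 0.1452 + 0.2788 + 0.001121 = 0.4252 K/W
Q = ΔT/ΣR = (338 °C − 27.6 °C)/0.4252 = 730.0 W
From the inner boundary to the diatomaceous earth/vermiculite board interface, ΣR_partial = 0.1453 K/W.
T_interface = T_in − Q·ΣR_partial = 338 °C − (730.0)(0.1453) = 232 °C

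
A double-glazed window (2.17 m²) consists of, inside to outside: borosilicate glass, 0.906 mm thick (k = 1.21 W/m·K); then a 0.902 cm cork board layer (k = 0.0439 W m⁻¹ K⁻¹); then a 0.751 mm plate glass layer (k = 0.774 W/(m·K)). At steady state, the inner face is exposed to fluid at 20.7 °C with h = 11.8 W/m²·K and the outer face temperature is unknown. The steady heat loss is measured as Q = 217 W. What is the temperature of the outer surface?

Sum the resistances:
  R_conv,in = 1/(hA) = 1/(11.8·2.17) = 0.03905 K/W
  R_borosilicate glass = L/(kA) = 9.06×10^-4/(1.21·2.17) = 3.451×10^-4 K/W
  R_cork board = L/(kA) = 0.00902/(0.0439·2.17) = 0.09469 K/W
  R_plate glass = L/(kA) = 7.51×10^-4/(0.774·2.17) = 4.471×10^-4 K/W
ΣR = 0.1345 K/W
ΔT = Q·ΣR = 217 × 0.1345 = 29.19 K
Heat flows outward, so T_out = T_in − ΔT = 20.7 − 29.19 = -8.49 °C

T_out = -8.49 °C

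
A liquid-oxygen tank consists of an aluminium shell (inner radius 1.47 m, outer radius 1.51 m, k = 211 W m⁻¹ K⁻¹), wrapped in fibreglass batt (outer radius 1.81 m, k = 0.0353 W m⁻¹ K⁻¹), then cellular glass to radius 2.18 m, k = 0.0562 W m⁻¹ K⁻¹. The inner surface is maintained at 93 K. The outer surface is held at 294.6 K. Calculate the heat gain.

Resistance network (inner→outer):
  R_aluminium = (1/1.47 − 1/1.51)/(4πk) = 0.01802/(4π·211) = 6.796×10^-6 K/W
  R_fibreglass batt = (1/1.51 − 1/1.81)/(4πk) = 0.1098/(4π·0.0353) = 0.2474 K/W
  R_cellular glass = (1/1.81 − 1/2.18)/(4πk) = 0.09377/(4π·0.0562) = 0.1328 K/W
ΣR = 6.796×10^-6 + 0.2474 + 0.1328 = 0.3802 K/W
Q = ΔT/ΣR = (93 K − 294.6 K)/0.3802 = -530 W
(Negative Q ⇒ heat flows inward; heat gain = 530 W.)

Q = 530 W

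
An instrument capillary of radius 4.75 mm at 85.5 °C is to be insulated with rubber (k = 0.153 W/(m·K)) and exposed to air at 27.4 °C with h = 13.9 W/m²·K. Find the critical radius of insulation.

For a cylinder, r_cr = k_ins/h = 0.153/13.9 = 0.0110 m = 1.10 cm

r_cr = 1.10 cm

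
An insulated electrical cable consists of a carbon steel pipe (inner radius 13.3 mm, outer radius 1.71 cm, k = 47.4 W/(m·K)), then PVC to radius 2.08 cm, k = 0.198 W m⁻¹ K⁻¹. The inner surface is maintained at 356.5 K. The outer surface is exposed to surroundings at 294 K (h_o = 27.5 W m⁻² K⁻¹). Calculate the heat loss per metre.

Resistance network (inner→outer):
  R'_carbon steel = ln(0.0171/0.0133)/(2πk) = 0.2513/(2π·47.4) = 8.438×10^-4 m·K/W
  R'_PVC = ln(0.0208/0.0171)/(2πk) = 0.1959/(2π·0.198) = 0.1574 m·K/W
  R'_conv,out = 1/(2πr h) = 1/(2π·0.0208·27.5) = 0.2782 m·K/W
ΣR = 8.438×10^-4 + 0.1574 + 0.2782 = 0.4364 m·K/W
Q' = ΔT/ΣR = (356.5 K − 294 K)/0.4364 = 143 W/m

Q' = 143 W/m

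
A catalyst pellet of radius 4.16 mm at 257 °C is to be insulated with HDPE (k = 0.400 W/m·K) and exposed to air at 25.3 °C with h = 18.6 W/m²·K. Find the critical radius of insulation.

r_cr = 4.30 cm

For a sphere, r_cr = 2k_ins/h = 2·0.400/18.6 = 0.0430 m = 4.30 cm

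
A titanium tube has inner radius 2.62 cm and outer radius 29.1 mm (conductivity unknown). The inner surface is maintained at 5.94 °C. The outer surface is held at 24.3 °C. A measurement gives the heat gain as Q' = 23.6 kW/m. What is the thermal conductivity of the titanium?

ΣR = ΔT/Q' = |5.94 − 24.3|/23600 = 7.780×10^-4 m·K/W
ln(r₂/r₁)/(2πk) = 7.780×10^-4 ⇒ k = 0.1050/(2π·7.780×10^-4) = 21.5 W/m·K

k = 21.5 W/m·K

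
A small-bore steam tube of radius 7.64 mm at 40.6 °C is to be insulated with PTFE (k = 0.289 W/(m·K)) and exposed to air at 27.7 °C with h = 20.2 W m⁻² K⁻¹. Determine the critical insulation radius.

r_cr = 1.43 cm

For a cylinder, r_cr = k_ins/h = 0.289/20.2 = 0.0143 m = 1.43 cm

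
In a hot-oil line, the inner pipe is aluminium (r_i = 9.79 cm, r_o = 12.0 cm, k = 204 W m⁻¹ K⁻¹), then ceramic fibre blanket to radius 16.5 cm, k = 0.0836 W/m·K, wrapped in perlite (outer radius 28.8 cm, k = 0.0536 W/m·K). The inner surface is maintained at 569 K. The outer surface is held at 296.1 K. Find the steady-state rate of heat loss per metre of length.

Resistance network (inner→outer):
  R'_aluminium = ln(0.120/0.0979)/(2πk) = 0.2035/(2π·204) = 1.588×10^-4 m·K/W
  R'_ceramic fibre blanket = ln(0.165/0.120)/(2πk) = 0.3185/(2π·0.0836) = 0.6063 m·K/W
  R'_perlite = ln(0.288/0.165)/(2πk) = 0.5570/(2π·0.0536) = 1.654 m·K/W
ΣR = 1.588×10^-4 + 0.6063 + 1.654 = 2.260 m·K/W
Q' = ΔT/ΣR = (569 K − 296.1 K)/2.260 = 121 W/m

Q' = 121 W/m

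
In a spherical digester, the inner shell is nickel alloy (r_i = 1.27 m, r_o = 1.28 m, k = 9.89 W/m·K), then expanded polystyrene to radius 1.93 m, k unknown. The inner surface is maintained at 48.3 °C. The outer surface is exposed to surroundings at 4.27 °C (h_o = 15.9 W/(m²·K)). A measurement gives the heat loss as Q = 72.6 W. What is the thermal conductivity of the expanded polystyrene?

k = 0.0346 W/m·K

ΣR = ΔT/Q = |48.3 − 4.27|/72.6 = 0.6065 K/W
Known resistances:
  R_nickel alloy = (1/1.27 − 1/1.28)/(4πk) = 0.006152/(4π·9.89) = 4.950×10^-5 K/W
  R_conv,out = 1/(4πr²h) = 1/(4π·1.93²·15.9) = 0.001344 K/W
R_expanded polystyrene = ΣR − ΣR_known = 0.6065 − 0.001393 = 0.6051 K/W
(1/r₁−1/r₂)/(4πk) = 0.6051 ⇒ k = 0.2631/(4π·0.6051) = 0.0346 W/m·K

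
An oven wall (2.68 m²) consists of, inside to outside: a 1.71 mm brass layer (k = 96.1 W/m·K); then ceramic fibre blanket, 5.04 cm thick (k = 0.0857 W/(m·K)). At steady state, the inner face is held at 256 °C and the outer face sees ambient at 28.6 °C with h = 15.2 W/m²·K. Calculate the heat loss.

Resistance network (inner→outer):
  R_brass = L/(kA) = 0.00171/(96.1·2.68) = 6.640×10^-6 K/W
  R_ceramic fibre blanket = L/(kA) = 0.0504/(0.0857·2.68) = 0.2194 K/W
  R_conv,out = 1/(hA) = 1/(15.2·2.68) = 0.02455 K/W
ΣR = 6.640×10^-6 + 0.2194 + 0.02455 = 0.2440 K/W
Q = ΔT/ΣR = (256 °C − 28.6 °C)/0.2440 = 932 W

Q = 932 W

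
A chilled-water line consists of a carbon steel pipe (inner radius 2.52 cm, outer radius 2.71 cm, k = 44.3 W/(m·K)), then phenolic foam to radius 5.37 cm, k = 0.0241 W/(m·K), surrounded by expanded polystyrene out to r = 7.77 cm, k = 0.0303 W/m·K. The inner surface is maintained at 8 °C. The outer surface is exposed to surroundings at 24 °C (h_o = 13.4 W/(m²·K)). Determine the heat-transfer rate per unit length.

Treat each layer as a resistance in series:
  R'_carbon steel = ln(0.0271/0.0252)/(2πk) = 0.07269/(2π·44.3) = 2.611×10^-4 m·K/W
  R'_phenolic foam = ln(0.0537/0.0271)/(2πk) = 0.6839/(2π·0.0241) = 4.516 m·K/W
  R'_expanded polystyrene = ln(0.0777/0.0537)/(2πk) = 0.3694/(2π·0.0303) = 1.941 m·K/W
  R'_conv,out = 1/(2πr h) = 1/(2π·0.0777·13.4) = 0.1529 m·K/W
ΣR = 2.611×10^-4 + 4.516 + 1.941 + 0.1529 = 6.610 m·K/W
Q' = ΔT/ΣR = (8 °C − 24 °C)/6.610 = -2.42 W/m
(Negative Q' ⇒ heat flows inward; heat gain = 2.42 W/m.)

Q' = 2.42 W/m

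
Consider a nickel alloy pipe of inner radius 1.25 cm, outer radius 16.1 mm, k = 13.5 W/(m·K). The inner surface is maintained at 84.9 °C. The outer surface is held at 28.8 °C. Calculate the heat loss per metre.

Q' = 2πk·ΔT/ln(r₂/r₁) = 2π × 13.5 × 56.1 / ln(0.0161/0.0125) = 18800 W/m

Q' = 18800 W/m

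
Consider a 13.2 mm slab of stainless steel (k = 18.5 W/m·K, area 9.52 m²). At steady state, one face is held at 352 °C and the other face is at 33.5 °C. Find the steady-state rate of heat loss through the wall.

Q = kA·ΔT/L = 18.5 × 9.52 × |352 °C − 33.5 °C| / 0.0132 = 4.25×10^6 W

Q = 4250 kW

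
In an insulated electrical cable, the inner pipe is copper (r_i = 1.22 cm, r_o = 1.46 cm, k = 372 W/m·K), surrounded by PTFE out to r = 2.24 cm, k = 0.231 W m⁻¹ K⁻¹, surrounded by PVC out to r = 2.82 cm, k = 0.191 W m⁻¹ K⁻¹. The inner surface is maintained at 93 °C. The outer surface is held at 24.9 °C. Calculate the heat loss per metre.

Resistance network (inner→outer):
  R'_copper = ln(0.0146/0.0122)/(2πk) = 0.1796/(2π·372) = 7.683×10^-5 m·K/W
  R'_PTFE = ln(0.0224/0.0146)/(2πk) = 0.4280/(2π·0.231) = 0.2949 m·K/W
  R'_PVC = ln(0.0282/0.0224)/(2πk) = 0.2303/(2π·0.191) = 0.1919 m·K/W
ΣR = 7.683×10^-5 + 0.2949 + 0.1919 = 0.4869 m·K/W
Q' = ΔT/ΣR = (93 °C − 24.9 °C)/0.4869 = 140 W/m

Q' = 140 W/m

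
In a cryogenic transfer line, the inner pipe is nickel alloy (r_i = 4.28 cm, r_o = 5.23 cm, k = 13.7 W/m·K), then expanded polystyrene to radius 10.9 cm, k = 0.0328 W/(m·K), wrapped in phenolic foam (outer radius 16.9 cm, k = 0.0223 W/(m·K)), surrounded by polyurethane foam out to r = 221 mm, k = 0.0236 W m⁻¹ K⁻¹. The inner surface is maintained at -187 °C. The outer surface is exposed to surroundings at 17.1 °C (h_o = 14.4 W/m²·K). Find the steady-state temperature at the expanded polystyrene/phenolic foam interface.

T = -102 °C

Series thermal resistances, inner to outer:
  R'_nickel alloy = ln(0.0523/0.0428)/(2πk) = 0.2005/(2π·13.7) = 0.002329 m·K/W
  R'_expanded polystyrene = ln(0.109/0.0523)/(2πk) = 0.7344/(2π·0.0328) = 3.563 m·K/W
  R'_phenolic foam = ln(0.169/0.109)/(2πk) = 0.4386/(2π·0.0223) = 3.130 m·K/W
  R'_polyurethane foam = ln(0.221/0.169)/(2πk) = 0.2683/(2π·0.0236) = 1.809 m·K/W
  R'_conv,out = 1/(2πr h) = 1/(2π·0.221·14.4) = 0.05001 m·K/W
ΣR = 0.002329 + 3.563 + 3.130 + 1.809 + 0.05001 = 8.554 m·K/W
Q' = ΔT/ΣR = (-187 °C − 17.1 °C)/8.554 = -23.86 W/m
From the inner boundary to the expanded polystyrene/phenolic foam interface, ΣR_partial = 3.565 m·K/W.
T_interface = T_in − Q'·ΣR_partial = -187 °C − (-23.86)(3.565) = -102 °C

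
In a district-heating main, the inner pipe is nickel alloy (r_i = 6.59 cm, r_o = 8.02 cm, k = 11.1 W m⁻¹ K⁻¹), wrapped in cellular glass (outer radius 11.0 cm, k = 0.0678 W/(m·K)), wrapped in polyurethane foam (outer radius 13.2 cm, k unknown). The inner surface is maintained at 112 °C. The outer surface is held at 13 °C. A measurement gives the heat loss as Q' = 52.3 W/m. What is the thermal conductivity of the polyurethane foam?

k = 0.0253 W/m·K

ΣR = ΔT/Q' = |112 − 13|/52.3 = 1.893 m·K/W
Known resistances:
  R'_nickel alloy = ln(0.0802/0.0659)/(2πk) = 0.1964/(2π·11.1) = 0.002816 m·K/W
  R'_cellular glass = ln(0.110/0.0802)/(2πk) = 0.3160/(2π·0.0678) = 0.7417 m·K/W
R_polyurethane foam = ΣR − ΣR_known = 1.893 − 0.7445 = 1.148 m·K/W
ln(r₂/r₁)/(2πk) = 1.148 ⇒ k = 0.1823/(2π·1.148) = 0.0253 W/m·K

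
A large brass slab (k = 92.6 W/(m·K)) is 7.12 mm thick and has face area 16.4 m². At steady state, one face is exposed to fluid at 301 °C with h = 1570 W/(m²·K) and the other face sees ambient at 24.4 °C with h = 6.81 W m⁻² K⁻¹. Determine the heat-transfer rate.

Series thermal resistances, inner to outer:
  R_conv,in = 1/(hA) = 1/(1570·16.4) = 3.884×10^-5 K/W
  R_brass = L/(kA) = 0.00712/(92.6·16.4) = 4.688×10^-6 K/W
  R_conv,out = 1/(hA) = 1/(6.81·16.4) = 0.008954 K/W
ΣR = 3.884×10^-5 + 4.688×10^-6 + 0.008954 = 0.008998 K/W
Q = ΔT/ΣR = (301 °C − 24.4 °C)/0.008998 = 30700 W

Q = 30700 W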